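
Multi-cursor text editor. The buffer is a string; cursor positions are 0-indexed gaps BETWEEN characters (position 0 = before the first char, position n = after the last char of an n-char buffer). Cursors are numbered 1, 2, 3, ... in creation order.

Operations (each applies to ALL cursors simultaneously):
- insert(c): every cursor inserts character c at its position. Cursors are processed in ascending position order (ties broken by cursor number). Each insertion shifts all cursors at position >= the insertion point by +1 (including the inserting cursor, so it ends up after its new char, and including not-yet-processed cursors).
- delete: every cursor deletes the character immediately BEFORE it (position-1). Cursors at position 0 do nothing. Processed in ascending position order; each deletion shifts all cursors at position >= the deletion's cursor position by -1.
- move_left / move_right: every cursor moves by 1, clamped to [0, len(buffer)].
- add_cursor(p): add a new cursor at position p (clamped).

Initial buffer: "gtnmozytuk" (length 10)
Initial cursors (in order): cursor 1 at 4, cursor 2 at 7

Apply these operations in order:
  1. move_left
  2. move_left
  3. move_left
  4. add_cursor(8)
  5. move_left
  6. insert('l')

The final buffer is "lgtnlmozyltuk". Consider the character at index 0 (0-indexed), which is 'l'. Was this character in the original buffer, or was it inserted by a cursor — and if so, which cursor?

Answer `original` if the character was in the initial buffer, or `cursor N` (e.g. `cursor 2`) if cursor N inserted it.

After op 1 (move_left): buffer="gtnmozytuk" (len 10), cursors c1@3 c2@6, authorship ..........
After op 2 (move_left): buffer="gtnmozytuk" (len 10), cursors c1@2 c2@5, authorship ..........
After op 3 (move_left): buffer="gtnmozytuk" (len 10), cursors c1@1 c2@4, authorship ..........
After op 4 (add_cursor(8)): buffer="gtnmozytuk" (len 10), cursors c1@1 c2@4 c3@8, authorship ..........
After op 5 (move_left): buffer="gtnmozytuk" (len 10), cursors c1@0 c2@3 c3@7, authorship ..........
After op 6 (insert('l')): buffer="lgtnlmozyltuk" (len 13), cursors c1@1 c2@5 c3@10, authorship 1...2....3...
Authorship (.=original, N=cursor N): 1 . . . 2 . . . . 3 . . .
Index 0: author = 1

Answer: cursor 1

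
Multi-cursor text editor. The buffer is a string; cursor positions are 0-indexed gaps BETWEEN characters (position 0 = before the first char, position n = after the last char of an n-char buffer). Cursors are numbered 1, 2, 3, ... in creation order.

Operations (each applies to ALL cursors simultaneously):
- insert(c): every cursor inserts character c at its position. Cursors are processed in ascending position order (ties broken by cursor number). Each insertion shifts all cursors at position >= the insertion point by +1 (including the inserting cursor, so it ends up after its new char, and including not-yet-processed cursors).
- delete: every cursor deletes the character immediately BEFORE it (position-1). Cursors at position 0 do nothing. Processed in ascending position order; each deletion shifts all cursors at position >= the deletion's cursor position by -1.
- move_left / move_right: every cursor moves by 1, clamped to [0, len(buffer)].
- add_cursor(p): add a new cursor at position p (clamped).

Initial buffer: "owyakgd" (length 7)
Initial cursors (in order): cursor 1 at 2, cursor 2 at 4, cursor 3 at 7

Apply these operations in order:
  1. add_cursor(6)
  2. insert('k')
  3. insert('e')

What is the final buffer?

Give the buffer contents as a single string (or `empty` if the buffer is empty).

Answer: owkeyakekgkedke

Derivation:
After op 1 (add_cursor(6)): buffer="owyakgd" (len 7), cursors c1@2 c2@4 c4@6 c3@7, authorship .......
After op 2 (insert('k')): buffer="owkyakkgkdk" (len 11), cursors c1@3 c2@6 c4@9 c3@11, authorship ..1..2..4.3
After op 3 (insert('e')): buffer="owkeyakekgkedke" (len 15), cursors c1@4 c2@8 c4@12 c3@15, authorship ..11..22..44.33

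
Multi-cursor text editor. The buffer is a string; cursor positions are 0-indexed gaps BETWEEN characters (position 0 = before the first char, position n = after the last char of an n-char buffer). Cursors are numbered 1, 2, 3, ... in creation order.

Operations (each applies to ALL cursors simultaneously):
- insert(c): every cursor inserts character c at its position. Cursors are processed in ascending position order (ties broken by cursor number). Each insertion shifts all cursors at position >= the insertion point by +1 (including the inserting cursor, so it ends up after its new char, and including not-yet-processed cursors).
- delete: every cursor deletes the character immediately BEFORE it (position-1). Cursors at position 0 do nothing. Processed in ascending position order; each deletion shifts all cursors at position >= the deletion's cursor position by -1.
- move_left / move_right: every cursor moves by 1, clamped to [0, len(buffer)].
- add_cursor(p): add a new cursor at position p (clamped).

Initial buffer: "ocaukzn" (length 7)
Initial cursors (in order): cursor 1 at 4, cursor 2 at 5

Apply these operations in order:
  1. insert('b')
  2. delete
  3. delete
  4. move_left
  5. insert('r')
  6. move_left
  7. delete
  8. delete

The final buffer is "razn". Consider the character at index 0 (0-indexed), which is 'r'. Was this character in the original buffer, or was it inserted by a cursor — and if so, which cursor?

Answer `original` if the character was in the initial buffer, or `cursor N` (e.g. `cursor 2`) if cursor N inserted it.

Answer: cursor 2

Derivation:
After op 1 (insert('b')): buffer="ocaubkbzn" (len 9), cursors c1@5 c2@7, authorship ....1.2..
After op 2 (delete): buffer="ocaukzn" (len 7), cursors c1@4 c2@5, authorship .......
After op 3 (delete): buffer="ocazn" (len 5), cursors c1@3 c2@3, authorship .....
After op 4 (move_left): buffer="ocazn" (len 5), cursors c1@2 c2@2, authorship .....
After op 5 (insert('r')): buffer="ocrrazn" (len 7), cursors c1@4 c2@4, authorship ..12...
After op 6 (move_left): buffer="ocrrazn" (len 7), cursors c1@3 c2@3, authorship ..12...
After op 7 (delete): buffer="orazn" (len 5), cursors c1@1 c2@1, authorship .2...
After op 8 (delete): buffer="razn" (len 4), cursors c1@0 c2@0, authorship 2...
Authorship (.=original, N=cursor N): 2 . . .
Index 0: author = 2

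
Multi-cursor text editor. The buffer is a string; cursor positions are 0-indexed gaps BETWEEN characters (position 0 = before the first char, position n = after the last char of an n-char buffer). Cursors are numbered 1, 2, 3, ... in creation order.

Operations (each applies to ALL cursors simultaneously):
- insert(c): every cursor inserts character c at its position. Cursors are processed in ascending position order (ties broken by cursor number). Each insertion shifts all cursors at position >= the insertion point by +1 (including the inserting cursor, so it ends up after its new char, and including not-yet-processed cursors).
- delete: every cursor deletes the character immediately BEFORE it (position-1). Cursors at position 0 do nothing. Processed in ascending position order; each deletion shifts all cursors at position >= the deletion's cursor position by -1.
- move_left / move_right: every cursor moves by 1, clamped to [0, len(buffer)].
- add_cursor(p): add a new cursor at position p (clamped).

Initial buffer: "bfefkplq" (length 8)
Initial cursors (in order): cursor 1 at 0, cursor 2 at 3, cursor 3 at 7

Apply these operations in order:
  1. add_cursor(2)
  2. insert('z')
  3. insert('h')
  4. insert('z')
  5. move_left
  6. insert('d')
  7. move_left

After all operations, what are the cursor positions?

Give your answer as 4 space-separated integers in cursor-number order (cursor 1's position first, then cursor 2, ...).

Answer: 2 13 21 8

Derivation:
After op 1 (add_cursor(2)): buffer="bfefkplq" (len 8), cursors c1@0 c4@2 c2@3 c3@7, authorship ........
After op 2 (insert('z')): buffer="zbfzezfkplzq" (len 12), cursors c1@1 c4@4 c2@6 c3@11, authorship 1..4.2....3.
After op 3 (insert('h')): buffer="zhbfzhezhfkplzhq" (len 16), cursors c1@2 c4@6 c2@9 c3@15, authorship 11..44.22....33.
After op 4 (insert('z')): buffer="zhzbfzhzezhzfkplzhzq" (len 20), cursors c1@3 c4@8 c2@12 c3@19, authorship 111..444.222....333.
After op 5 (move_left): buffer="zhzbfzhzezhzfkplzhzq" (len 20), cursors c1@2 c4@7 c2@11 c3@18, authorship 111..444.222....333.
After op 6 (insert('d')): buffer="zhdzbfzhdzezhdzfkplzhdzq" (len 24), cursors c1@3 c4@9 c2@14 c3@22, authorship 1111..4444.2222....3333.
After op 7 (move_left): buffer="zhdzbfzhdzezhdzfkplzhdzq" (len 24), cursors c1@2 c4@8 c2@13 c3@21, authorship 1111..4444.2222....3333.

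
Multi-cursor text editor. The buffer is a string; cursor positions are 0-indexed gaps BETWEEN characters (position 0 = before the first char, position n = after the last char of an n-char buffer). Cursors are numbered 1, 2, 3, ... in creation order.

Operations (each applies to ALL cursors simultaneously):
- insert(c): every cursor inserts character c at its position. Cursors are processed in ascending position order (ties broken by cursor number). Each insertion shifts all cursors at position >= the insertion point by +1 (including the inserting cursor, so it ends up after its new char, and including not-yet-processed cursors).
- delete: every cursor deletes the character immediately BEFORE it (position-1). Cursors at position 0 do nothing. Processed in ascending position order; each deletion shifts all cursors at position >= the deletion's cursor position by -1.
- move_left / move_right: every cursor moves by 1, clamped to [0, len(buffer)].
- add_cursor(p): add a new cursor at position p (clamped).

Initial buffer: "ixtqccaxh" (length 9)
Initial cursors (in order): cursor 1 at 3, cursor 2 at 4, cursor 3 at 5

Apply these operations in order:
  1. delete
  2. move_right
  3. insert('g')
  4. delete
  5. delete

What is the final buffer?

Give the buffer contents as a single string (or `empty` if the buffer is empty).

After op 1 (delete): buffer="ixcaxh" (len 6), cursors c1@2 c2@2 c3@2, authorship ......
After op 2 (move_right): buffer="ixcaxh" (len 6), cursors c1@3 c2@3 c3@3, authorship ......
After op 3 (insert('g')): buffer="ixcgggaxh" (len 9), cursors c1@6 c2@6 c3@6, authorship ...123...
After op 4 (delete): buffer="ixcaxh" (len 6), cursors c1@3 c2@3 c3@3, authorship ......
After op 5 (delete): buffer="axh" (len 3), cursors c1@0 c2@0 c3@0, authorship ...

Answer: axh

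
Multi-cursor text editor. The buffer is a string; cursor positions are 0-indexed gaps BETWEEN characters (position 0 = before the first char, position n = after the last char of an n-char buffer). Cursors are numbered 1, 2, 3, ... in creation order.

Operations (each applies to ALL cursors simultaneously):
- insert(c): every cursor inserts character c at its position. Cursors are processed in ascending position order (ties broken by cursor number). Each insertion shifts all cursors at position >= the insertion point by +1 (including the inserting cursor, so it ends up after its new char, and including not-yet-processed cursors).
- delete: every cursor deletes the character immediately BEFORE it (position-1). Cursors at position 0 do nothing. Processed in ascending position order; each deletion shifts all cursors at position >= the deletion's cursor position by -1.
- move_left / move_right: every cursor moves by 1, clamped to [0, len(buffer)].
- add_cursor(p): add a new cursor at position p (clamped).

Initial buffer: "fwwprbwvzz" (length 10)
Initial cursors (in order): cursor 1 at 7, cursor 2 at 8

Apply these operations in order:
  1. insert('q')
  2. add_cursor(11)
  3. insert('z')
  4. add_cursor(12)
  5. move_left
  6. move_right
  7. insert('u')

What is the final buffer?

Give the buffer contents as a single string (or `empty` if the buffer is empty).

After op 1 (insert('q')): buffer="fwwprbwqvqzz" (len 12), cursors c1@8 c2@10, authorship .......1.2..
After op 2 (add_cursor(11)): buffer="fwwprbwqvqzz" (len 12), cursors c1@8 c2@10 c3@11, authorship .......1.2..
After op 3 (insert('z')): buffer="fwwprbwqzvqzzzz" (len 15), cursors c1@9 c2@12 c3@14, authorship .......11.22.3.
After op 4 (add_cursor(12)): buffer="fwwprbwqzvqzzzz" (len 15), cursors c1@9 c2@12 c4@12 c3@14, authorship .......11.22.3.
After op 5 (move_left): buffer="fwwprbwqzvqzzzz" (len 15), cursors c1@8 c2@11 c4@11 c3@13, authorship .......11.22.3.
After op 6 (move_right): buffer="fwwprbwqzvqzzzz" (len 15), cursors c1@9 c2@12 c4@12 c3@14, authorship .......11.22.3.
After op 7 (insert('u')): buffer="fwwprbwqzuvqzuuzzuz" (len 19), cursors c1@10 c2@15 c4@15 c3@18, authorship .......111.2224.33.

Answer: fwwprbwqzuvqzuuzzuz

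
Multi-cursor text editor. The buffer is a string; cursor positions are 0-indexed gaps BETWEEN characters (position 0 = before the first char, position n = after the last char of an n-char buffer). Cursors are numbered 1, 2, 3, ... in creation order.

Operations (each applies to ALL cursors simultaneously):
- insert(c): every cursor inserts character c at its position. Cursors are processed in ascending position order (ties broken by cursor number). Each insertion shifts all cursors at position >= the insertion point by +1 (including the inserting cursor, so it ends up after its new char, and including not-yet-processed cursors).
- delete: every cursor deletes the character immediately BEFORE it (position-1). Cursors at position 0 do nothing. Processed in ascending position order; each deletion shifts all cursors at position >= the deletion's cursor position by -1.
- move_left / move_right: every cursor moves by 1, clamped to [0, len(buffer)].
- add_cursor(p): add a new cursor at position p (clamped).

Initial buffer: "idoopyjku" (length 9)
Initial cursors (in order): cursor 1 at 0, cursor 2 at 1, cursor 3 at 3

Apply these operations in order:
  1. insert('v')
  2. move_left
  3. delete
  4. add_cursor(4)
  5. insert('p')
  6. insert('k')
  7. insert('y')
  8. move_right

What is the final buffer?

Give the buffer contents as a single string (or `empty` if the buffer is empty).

After op 1 (insert('v')): buffer="vivdovopyjku" (len 12), cursors c1@1 c2@3 c3@6, authorship 1.2..3......
After op 2 (move_left): buffer="vivdovopyjku" (len 12), cursors c1@0 c2@2 c3@5, authorship 1.2..3......
After op 3 (delete): buffer="vvdvopyjku" (len 10), cursors c1@0 c2@1 c3@3, authorship 12.3......
After op 4 (add_cursor(4)): buffer="vvdvopyjku" (len 10), cursors c1@0 c2@1 c3@3 c4@4, authorship 12.3......
After op 5 (insert('p')): buffer="pvpvdpvpopyjku" (len 14), cursors c1@1 c2@3 c3@6 c4@8, authorship 1122.334......
After op 6 (insert('k')): buffer="pkvpkvdpkvpkopyjku" (len 18), cursors c1@2 c2@5 c3@9 c4@12, authorship 111222.33344......
After op 7 (insert('y')): buffer="pkyvpkyvdpkyvpkyopyjku" (len 22), cursors c1@3 c2@7 c3@12 c4@16, authorship 11112222.3333444......
After op 8 (move_right): buffer="pkyvpkyvdpkyvpkyopyjku" (len 22), cursors c1@4 c2@8 c3@13 c4@17, authorship 11112222.3333444......

Answer: pkyvpkyvdpkyvpkyopyjku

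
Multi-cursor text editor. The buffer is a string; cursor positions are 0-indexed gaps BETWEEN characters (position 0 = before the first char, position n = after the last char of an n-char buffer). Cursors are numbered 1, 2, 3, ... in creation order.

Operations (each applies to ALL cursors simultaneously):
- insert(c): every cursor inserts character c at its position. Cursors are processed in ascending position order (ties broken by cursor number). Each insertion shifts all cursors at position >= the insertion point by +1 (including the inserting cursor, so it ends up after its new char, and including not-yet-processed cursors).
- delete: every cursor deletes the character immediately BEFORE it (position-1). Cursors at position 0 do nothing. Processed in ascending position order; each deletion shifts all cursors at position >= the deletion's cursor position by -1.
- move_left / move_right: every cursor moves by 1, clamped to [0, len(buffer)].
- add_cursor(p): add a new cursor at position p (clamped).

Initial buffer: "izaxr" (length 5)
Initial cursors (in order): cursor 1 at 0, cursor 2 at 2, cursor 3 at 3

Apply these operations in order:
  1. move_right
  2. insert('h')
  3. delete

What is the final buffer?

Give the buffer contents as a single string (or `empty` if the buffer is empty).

Answer: izaxr

Derivation:
After op 1 (move_right): buffer="izaxr" (len 5), cursors c1@1 c2@3 c3@4, authorship .....
After op 2 (insert('h')): buffer="ihzahxhr" (len 8), cursors c1@2 c2@5 c3@7, authorship .1..2.3.
After op 3 (delete): buffer="izaxr" (len 5), cursors c1@1 c2@3 c3@4, authorship .....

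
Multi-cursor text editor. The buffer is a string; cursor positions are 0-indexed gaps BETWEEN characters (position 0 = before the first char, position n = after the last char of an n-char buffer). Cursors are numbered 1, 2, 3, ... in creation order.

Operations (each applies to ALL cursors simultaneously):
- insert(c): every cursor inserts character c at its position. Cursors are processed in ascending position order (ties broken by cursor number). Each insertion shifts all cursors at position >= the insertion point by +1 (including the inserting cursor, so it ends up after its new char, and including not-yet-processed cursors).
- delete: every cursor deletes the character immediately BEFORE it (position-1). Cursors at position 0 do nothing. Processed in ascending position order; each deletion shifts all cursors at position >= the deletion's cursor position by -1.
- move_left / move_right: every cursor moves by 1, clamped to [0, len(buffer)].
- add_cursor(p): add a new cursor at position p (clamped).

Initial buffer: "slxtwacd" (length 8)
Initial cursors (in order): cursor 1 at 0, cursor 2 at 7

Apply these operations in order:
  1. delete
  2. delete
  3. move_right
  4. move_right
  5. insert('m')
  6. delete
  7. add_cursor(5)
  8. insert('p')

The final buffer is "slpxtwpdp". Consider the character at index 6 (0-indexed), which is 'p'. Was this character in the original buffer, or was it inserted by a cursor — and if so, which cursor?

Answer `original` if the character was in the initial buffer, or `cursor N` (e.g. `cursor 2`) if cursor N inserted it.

After op 1 (delete): buffer="slxtwad" (len 7), cursors c1@0 c2@6, authorship .......
After op 2 (delete): buffer="slxtwd" (len 6), cursors c1@0 c2@5, authorship ......
After op 3 (move_right): buffer="slxtwd" (len 6), cursors c1@1 c2@6, authorship ......
After op 4 (move_right): buffer="slxtwd" (len 6), cursors c1@2 c2@6, authorship ......
After op 5 (insert('m')): buffer="slmxtwdm" (len 8), cursors c1@3 c2@8, authorship ..1....2
After op 6 (delete): buffer="slxtwd" (len 6), cursors c1@2 c2@6, authorship ......
After op 7 (add_cursor(5)): buffer="slxtwd" (len 6), cursors c1@2 c3@5 c2@6, authorship ......
After op 8 (insert('p')): buffer="slpxtwpdp" (len 9), cursors c1@3 c3@7 c2@9, authorship ..1...3.2
Authorship (.=original, N=cursor N): . . 1 . . . 3 . 2
Index 6: author = 3

Answer: cursor 3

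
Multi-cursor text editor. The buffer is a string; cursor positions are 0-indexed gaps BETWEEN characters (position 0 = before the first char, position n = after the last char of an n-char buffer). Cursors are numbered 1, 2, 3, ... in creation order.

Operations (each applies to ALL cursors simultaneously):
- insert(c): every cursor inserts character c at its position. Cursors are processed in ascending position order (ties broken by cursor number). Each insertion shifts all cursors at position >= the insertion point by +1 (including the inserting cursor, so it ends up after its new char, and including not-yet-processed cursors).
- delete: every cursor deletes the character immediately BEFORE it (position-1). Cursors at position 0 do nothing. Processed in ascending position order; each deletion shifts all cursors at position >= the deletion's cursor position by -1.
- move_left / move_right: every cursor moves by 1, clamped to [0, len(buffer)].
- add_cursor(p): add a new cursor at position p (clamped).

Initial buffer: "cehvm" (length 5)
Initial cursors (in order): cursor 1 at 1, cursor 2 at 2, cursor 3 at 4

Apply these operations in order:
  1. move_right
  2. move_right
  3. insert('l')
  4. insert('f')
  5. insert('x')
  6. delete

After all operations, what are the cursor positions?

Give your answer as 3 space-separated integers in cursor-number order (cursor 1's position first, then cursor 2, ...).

Answer: 5 8 11

Derivation:
After op 1 (move_right): buffer="cehvm" (len 5), cursors c1@2 c2@3 c3@5, authorship .....
After op 2 (move_right): buffer="cehvm" (len 5), cursors c1@3 c2@4 c3@5, authorship .....
After op 3 (insert('l')): buffer="cehlvlml" (len 8), cursors c1@4 c2@6 c3@8, authorship ...1.2.3
After op 4 (insert('f')): buffer="cehlfvlfmlf" (len 11), cursors c1@5 c2@8 c3@11, authorship ...11.22.33
After op 5 (insert('x')): buffer="cehlfxvlfxmlfx" (len 14), cursors c1@6 c2@10 c3@14, authorship ...111.222.333
After op 6 (delete): buffer="cehlfvlfmlf" (len 11), cursors c1@5 c2@8 c3@11, authorship ...11.22.33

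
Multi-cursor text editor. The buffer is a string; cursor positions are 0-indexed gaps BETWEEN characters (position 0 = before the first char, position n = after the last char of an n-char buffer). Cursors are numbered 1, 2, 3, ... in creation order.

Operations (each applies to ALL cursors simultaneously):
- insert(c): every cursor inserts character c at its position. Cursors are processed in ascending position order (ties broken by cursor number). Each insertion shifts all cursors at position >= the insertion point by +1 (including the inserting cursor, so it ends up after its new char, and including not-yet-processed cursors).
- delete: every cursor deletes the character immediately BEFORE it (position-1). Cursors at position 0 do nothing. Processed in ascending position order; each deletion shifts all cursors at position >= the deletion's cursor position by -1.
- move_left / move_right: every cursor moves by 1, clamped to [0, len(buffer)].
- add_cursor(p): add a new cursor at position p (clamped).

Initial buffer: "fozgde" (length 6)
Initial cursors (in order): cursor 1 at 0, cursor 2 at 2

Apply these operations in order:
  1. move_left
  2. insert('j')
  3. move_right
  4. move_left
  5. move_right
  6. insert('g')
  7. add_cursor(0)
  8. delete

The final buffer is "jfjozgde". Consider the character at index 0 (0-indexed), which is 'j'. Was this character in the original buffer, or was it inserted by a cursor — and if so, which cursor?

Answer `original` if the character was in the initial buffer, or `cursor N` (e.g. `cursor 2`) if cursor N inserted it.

After op 1 (move_left): buffer="fozgde" (len 6), cursors c1@0 c2@1, authorship ......
After op 2 (insert('j')): buffer="jfjozgde" (len 8), cursors c1@1 c2@3, authorship 1.2.....
After op 3 (move_right): buffer="jfjozgde" (len 8), cursors c1@2 c2@4, authorship 1.2.....
After op 4 (move_left): buffer="jfjozgde" (len 8), cursors c1@1 c2@3, authorship 1.2.....
After op 5 (move_right): buffer="jfjozgde" (len 8), cursors c1@2 c2@4, authorship 1.2.....
After op 6 (insert('g')): buffer="jfgjogzgde" (len 10), cursors c1@3 c2@6, authorship 1.12.2....
After op 7 (add_cursor(0)): buffer="jfgjogzgde" (len 10), cursors c3@0 c1@3 c2@6, authorship 1.12.2....
After op 8 (delete): buffer="jfjozgde" (len 8), cursors c3@0 c1@2 c2@4, authorship 1.2.....
Authorship (.=original, N=cursor N): 1 . 2 . . . . .
Index 0: author = 1

Answer: cursor 1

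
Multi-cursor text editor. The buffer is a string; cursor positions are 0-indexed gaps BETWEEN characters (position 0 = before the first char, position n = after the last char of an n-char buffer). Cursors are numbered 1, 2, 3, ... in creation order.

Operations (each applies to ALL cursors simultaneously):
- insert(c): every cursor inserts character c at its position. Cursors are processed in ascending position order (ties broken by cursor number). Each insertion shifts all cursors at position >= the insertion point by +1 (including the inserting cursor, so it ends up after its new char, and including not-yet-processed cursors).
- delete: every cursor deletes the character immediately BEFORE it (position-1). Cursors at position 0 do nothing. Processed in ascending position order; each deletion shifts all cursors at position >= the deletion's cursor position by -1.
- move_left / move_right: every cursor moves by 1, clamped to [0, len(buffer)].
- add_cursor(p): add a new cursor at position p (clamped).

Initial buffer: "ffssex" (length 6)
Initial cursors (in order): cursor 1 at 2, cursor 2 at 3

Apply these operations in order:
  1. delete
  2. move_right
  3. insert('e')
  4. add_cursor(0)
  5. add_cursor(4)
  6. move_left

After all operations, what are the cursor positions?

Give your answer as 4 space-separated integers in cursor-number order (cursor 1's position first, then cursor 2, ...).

After op 1 (delete): buffer="fsex" (len 4), cursors c1@1 c2@1, authorship ....
After op 2 (move_right): buffer="fsex" (len 4), cursors c1@2 c2@2, authorship ....
After op 3 (insert('e')): buffer="fseeex" (len 6), cursors c1@4 c2@4, authorship ..12..
After op 4 (add_cursor(0)): buffer="fseeex" (len 6), cursors c3@0 c1@4 c2@4, authorship ..12..
After op 5 (add_cursor(4)): buffer="fseeex" (len 6), cursors c3@0 c1@4 c2@4 c4@4, authorship ..12..
After op 6 (move_left): buffer="fseeex" (len 6), cursors c3@0 c1@3 c2@3 c4@3, authorship ..12..

Answer: 3 3 0 3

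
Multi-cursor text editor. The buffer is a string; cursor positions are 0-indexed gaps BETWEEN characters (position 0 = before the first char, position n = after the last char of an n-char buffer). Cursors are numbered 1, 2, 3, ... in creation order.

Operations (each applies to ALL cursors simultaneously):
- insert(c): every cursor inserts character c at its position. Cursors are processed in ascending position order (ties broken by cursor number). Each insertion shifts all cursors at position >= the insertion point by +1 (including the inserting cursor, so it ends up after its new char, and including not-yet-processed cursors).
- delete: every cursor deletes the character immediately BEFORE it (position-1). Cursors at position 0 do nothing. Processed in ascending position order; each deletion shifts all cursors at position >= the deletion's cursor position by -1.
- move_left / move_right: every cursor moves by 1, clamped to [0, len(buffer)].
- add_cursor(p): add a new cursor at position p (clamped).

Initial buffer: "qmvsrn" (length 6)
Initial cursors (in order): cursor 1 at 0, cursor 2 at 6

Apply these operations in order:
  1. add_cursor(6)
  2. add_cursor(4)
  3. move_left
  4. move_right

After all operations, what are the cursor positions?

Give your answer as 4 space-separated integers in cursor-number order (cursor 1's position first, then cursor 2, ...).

Answer: 1 6 6 4

Derivation:
After op 1 (add_cursor(6)): buffer="qmvsrn" (len 6), cursors c1@0 c2@6 c3@6, authorship ......
After op 2 (add_cursor(4)): buffer="qmvsrn" (len 6), cursors c1@0 c4@4 c2@6 c3@6, authorship ......
After op 3 (move_left): buffer="qmvsrn" (len 6), cursors c1@0 c4@3 c2@5 c3@5, authorship ......
After op 4 (move_right): buffer="qmvsrn" (len 6), cursors c1@1 c4@4 c2@6 c3@6, authorship ......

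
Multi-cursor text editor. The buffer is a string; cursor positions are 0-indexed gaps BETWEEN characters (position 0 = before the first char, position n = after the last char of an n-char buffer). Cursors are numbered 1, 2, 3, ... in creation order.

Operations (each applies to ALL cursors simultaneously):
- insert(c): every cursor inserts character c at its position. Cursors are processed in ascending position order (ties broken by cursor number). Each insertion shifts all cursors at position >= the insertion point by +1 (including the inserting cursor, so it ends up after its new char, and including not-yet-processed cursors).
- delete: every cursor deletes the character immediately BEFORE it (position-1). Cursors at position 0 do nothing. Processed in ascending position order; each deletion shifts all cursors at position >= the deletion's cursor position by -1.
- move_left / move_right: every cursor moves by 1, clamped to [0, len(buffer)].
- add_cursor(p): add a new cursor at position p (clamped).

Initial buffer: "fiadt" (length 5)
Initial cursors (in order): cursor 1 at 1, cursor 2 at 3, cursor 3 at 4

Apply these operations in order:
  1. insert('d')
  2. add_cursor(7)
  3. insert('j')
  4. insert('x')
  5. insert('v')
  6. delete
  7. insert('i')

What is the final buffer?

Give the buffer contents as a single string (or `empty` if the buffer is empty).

Answer: fdjxiiadjxiddjjxxiit

Derivation:
After op 1 (insert('d')): buffer="fdiadddt" (len 8), cursors c1@2 c2@5 c3@7, authorship .1..2.3.
After op 2 (add_cursor(7)): buffer="fdiadddt" (len 8), cursors c1@2 c2@5 c3@7 c4@7, authorship .1..2.3.
After op 3 (insert('j')): buffer="fdjiadjddjjt" (len 12), cursors c1@3 c2@7 c3@11 c4@11, authorship .11..22.334.
After op 4 (insert('x')): buffer="fdjxiadjxddjjxxt" (len 16), cursors c1@4 c2@9 c3@15 c4@15, authorship .111..222.33434.
After op 5 (insert('v')): buffer="fdjxviadjxvddjjxxvvt" (len 20), cursors c1@5 c2@11 c3@19 c4@19, authorship .1111..2222.3343434.
After op 6 (delete): buffer="fdjxiadjxddjjxxt" (len 16), cursors c1@4 c2@9 c3@15 c4@15, authorship .111..222.33434.
After op 7 (insert('i')): buffer="fdjxiiadjxiddjjxxiit" (len 20), cursors c1@5 c2@11 c3@19 c4@19, authorship .1111..2222.3343434.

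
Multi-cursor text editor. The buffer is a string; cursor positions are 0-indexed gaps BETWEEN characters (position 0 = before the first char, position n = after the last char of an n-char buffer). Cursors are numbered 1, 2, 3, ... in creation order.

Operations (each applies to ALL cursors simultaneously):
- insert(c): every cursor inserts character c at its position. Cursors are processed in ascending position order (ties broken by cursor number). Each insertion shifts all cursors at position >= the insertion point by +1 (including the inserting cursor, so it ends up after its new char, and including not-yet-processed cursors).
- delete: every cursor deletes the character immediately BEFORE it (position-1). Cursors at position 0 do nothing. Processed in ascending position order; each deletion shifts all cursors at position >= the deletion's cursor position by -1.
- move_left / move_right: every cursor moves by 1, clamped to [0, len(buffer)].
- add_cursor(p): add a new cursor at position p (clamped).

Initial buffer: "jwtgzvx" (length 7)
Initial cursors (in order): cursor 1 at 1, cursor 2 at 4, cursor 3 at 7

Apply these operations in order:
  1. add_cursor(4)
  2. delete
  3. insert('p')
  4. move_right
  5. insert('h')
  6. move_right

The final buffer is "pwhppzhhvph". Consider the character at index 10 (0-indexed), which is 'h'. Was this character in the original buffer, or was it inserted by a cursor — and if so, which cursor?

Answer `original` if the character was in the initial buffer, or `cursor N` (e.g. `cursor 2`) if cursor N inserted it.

After op 1 (add_cursor(4)): buffer="jwtgzvx" (len 7), cursors c1@1 c2@4 c4@4 c3@7, authorship .......
After op 2 (delete): buffer="wzv" (len 3), cursors c1@0 c2@1 c4@1 c3@3, authorship ...
After op 3 (insert('p')): buffer="pwppzvp" (len 7), cursors c1@1 c2@4 c4@4 c3@7, authorship 1.24..3
After op 4 (move_right): buffer="pwppzvp" (len 7), cursors c1@2 c2@5 c4@5 c3@7, authorship 1.24..3
After op 5 (insert('h')): buffer="pwhppzhhvph" (len 11), cursors c1@3 c2@8 c4@8 c3@11, authorship 1.124.24.33
After op 6 (move_right): buffer="pwhppzhhvph" (len 11), cursors c1@4 c2@9 c4@9 c3@11, authorship 1.124.24.33
Authorship (.=original, N=cursor N): 1 . 1 2 4 . 2 4 . 3 3
Index 10: author = 3

Answer: cursor 3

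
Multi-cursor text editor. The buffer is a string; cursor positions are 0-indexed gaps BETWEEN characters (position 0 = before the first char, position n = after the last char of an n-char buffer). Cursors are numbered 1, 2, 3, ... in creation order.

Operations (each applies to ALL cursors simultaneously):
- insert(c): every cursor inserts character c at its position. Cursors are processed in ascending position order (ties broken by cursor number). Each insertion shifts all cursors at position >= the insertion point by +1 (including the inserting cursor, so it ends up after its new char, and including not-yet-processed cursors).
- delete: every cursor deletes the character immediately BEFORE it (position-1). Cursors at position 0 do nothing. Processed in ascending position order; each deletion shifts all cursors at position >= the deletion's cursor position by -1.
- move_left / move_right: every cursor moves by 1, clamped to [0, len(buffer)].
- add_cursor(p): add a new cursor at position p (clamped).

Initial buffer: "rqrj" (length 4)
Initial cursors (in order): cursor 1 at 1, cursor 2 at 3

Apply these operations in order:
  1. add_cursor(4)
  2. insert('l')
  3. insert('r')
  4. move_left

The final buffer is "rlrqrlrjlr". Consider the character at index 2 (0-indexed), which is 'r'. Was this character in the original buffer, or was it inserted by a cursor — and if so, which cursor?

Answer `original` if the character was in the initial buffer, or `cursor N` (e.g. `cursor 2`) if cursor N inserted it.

After op 1 (add_cursor(4)): buffer="rqrj" (len 4), cursors c1@1 c2@3 c3@4, authorship ....
After op 2 (insert('l')): buffer="rlqrljl" (len 7), cursors c1@2 c2@5 c3@7, authorship .1..2.3
After op 3 (insert('r')): buffer="rlrqrlrjlr" (len 10), cursors c1@3 c2@7 c3@10, authorship .11..22.33
After op 4 (move_left): buffer="rlrqrlrjlr" (len 10), cursors c1@2 c2@6 c3@9, authorship .11..22.33
Authorship (.=original, N=cursor N): . 1 1 . . 2 2 . 3 3
Index 2: author = 1

Answer: cursor 1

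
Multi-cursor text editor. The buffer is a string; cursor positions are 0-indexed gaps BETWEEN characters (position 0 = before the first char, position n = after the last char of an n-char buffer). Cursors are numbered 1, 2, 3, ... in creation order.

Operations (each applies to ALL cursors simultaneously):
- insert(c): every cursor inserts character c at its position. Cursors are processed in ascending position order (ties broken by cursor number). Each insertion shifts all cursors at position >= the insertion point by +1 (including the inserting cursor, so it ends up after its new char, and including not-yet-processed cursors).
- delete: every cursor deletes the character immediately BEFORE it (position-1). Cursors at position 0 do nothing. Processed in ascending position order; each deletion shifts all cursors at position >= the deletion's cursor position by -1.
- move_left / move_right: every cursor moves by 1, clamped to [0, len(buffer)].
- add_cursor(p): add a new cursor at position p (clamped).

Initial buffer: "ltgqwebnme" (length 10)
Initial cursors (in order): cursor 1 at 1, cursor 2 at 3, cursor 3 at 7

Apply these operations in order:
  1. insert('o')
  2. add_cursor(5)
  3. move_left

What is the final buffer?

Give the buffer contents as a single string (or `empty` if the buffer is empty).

Answer: lotgoqwebonme

Derivation:
After op 1 (insert('o')): buffer="lotgoqwebonme" (len 13), cursors c1@2 c2@5 c3@10, authorship .1..2....3...
After op 2 (add_cursor(5)): buffer="lotgoqwebonme" (len 13), cursors c1@2 c2@5 c4@5 c3@10, authorship .1..2....3...
After op 3 (move_left): buffer="lotgoqwebonme" (len 13), cursors c1@1 c2@4 c4@4 c3@9, authorship .1..2....3...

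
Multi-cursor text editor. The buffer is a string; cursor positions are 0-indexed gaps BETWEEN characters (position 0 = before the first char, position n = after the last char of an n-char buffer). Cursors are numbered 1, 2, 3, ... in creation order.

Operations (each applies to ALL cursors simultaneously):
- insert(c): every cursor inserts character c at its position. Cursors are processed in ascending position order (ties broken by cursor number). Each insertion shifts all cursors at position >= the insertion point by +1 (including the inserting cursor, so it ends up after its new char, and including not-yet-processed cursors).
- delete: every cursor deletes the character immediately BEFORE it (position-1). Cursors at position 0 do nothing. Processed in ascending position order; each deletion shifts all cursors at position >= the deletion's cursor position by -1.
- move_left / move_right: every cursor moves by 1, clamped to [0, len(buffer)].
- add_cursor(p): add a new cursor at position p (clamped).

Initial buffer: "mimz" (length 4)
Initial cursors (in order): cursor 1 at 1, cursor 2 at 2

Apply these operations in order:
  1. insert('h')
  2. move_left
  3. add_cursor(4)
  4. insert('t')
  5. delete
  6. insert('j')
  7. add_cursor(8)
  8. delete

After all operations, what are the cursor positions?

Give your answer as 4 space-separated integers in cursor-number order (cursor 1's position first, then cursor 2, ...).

Answer: 1 3 4 4

Derivation:
After op 1 (insert('h')): buffer="mhihmz" (len 6), cursors c1@2 c2@4, authorship .1.2..
After op 2 (move_left): buffer="mhihmz" (len 6), cursors c1@1 c2@3, authorship .1.2..
After op 3 (add_cursor(4)): buffer="mhihmz" (len 6), cursors c1@1 c2@3 c3@4, authorship .1.2..
After op 4 (insert('t')): buffer="mthithtmz" (len 9), cursors c1@2 c2@5 c3@7, authorship .11.223..
After op 5 (delete): buffer="mhihmz" (len 6), cursors c1@1 c2@3 c3@4, authorship .1.2..
After op 6 (insert('j')): buffer="mjhijhjmz" (len 9), cursors c1@2 c2@5 c3@7, authorship .11.223..
After op 7 (add_cursor(8)): buffer="mjhijhjmz" (len 9), cursors c1@2 c2@5 c3@7 c4@8, authorship .11.223..
After op 8 (delete): buffer="mhihz" (len 5), cursors c1@1 c2@3 c3@4 c4@4, authorship .1.2.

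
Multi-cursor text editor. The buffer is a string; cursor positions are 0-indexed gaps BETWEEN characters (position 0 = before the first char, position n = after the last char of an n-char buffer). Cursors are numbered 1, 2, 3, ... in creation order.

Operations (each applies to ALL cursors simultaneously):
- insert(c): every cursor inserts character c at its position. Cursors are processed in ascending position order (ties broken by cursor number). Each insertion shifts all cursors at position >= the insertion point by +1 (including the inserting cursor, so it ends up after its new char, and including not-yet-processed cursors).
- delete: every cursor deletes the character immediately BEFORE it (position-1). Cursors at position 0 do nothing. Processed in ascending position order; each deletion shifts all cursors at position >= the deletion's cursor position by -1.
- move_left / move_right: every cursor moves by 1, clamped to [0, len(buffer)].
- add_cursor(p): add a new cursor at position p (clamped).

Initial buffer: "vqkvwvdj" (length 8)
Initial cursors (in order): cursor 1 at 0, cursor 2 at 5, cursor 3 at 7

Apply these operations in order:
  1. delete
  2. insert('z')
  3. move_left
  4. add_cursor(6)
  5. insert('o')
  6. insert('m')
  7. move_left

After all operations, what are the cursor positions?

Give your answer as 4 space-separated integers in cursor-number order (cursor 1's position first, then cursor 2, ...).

Answer: 1 8 14 11

Derivation:
After op 1 (delete): buffer="vqkvvj" (len 6), cursors c1@0 c2@4 c3@5, authorship ......
After op 2 (insert('z')): buffer="zvqkvzvzj" (len 9), cursors c1@1 c2@6 c3@8, authorship 1....2.3.
After op 3 (move_left): buffer="zvqkvzvzj" (len 9), cursors c1@0 c2@5 c3@7, authorship 1....2.3.
After op 4 (add_cursor(6)): buffer="zvqkvzvzj" (len 9), cursors c1@0 c2@5 c4@6 c3@7, authorship 1....2.3.
After op 5 (insert('o')): buffer="ozvqkvozovozj" (len 13), cursors c1@1 c2@7 c4@9 c3@11, authorship 11....224.33.
After op 6 (insert('m')): buffer="omzvqkvomzomvomzj" (len 17), cursors c1@2 c2@9 c4@12 c3@15, authorship 111....22244.333.
After op 7 (move_left): buffer="omzvqkvomzomvomzj" (len 17), cursors c1@1 c2@8 c4@11 c3@14, authorship 111....22244.333.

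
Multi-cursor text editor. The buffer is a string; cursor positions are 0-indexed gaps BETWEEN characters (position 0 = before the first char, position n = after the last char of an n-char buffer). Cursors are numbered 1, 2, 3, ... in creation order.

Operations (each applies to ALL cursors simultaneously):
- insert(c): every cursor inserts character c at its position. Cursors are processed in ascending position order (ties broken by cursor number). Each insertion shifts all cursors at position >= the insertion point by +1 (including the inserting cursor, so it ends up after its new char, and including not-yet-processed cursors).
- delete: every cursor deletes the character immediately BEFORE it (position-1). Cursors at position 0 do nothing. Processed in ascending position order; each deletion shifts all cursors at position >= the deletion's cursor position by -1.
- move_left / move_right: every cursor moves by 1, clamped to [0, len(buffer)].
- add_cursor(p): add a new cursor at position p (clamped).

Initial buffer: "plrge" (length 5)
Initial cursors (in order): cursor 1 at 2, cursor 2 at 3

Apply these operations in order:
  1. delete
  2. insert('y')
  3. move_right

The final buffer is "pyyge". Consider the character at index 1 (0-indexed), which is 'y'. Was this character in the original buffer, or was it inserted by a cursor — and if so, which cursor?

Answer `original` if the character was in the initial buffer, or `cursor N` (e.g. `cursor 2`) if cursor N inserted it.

Answer: cursor 1

Derivation:
After op 1 (delete): buffer="pge" (len 3), cursors c1@1 c2@1, authorship ...
After op 2 (insert('y')): buffer="pyyge" (len 5), cursors c1@3 c2@3, authorship .12..
After op 3 (move_right): buffer="pyyge" (len 5), cursors c1@4 c2@4, authorship .12..
Authorship (.=original, N=cursor N): . 1 2 . .
Index 1: author = 1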